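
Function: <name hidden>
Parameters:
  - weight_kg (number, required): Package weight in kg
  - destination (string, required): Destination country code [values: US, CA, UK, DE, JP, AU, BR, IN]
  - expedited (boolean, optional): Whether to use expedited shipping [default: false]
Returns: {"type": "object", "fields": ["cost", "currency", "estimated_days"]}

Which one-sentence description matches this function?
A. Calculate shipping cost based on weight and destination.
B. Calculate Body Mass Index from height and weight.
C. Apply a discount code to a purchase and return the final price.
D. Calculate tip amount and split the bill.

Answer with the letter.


Parameters weight_kg, destination, expedited and return ["cost", "currency", "estimated_days"] fit: Calculate shipping cost based on weight and destination.
A


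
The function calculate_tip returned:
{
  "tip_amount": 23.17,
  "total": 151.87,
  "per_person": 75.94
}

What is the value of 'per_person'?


75.94


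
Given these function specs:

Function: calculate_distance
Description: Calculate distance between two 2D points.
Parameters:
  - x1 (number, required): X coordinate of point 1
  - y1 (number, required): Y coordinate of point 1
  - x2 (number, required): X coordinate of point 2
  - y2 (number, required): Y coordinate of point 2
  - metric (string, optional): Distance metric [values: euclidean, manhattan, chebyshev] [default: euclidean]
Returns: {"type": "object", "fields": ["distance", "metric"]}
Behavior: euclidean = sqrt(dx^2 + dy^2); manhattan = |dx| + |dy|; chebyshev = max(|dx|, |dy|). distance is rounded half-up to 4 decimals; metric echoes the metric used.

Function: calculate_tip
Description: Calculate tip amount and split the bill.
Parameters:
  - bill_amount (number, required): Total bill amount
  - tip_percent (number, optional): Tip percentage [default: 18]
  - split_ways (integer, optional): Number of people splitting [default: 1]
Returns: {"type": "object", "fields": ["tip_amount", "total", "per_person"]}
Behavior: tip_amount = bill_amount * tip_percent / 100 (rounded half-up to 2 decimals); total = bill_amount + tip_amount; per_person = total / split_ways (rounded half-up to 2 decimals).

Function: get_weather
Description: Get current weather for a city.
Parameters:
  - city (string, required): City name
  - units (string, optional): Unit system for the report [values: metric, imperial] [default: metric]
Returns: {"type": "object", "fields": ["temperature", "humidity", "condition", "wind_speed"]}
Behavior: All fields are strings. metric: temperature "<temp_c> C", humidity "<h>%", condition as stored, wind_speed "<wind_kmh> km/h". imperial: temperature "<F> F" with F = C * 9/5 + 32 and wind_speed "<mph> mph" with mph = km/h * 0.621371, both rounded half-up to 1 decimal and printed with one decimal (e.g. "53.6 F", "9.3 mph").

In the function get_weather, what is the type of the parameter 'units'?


The get_weather spec declares:
  - units (string, optional): Unit system for the report [values: metric, imperial] [default: metric]
Type:
string


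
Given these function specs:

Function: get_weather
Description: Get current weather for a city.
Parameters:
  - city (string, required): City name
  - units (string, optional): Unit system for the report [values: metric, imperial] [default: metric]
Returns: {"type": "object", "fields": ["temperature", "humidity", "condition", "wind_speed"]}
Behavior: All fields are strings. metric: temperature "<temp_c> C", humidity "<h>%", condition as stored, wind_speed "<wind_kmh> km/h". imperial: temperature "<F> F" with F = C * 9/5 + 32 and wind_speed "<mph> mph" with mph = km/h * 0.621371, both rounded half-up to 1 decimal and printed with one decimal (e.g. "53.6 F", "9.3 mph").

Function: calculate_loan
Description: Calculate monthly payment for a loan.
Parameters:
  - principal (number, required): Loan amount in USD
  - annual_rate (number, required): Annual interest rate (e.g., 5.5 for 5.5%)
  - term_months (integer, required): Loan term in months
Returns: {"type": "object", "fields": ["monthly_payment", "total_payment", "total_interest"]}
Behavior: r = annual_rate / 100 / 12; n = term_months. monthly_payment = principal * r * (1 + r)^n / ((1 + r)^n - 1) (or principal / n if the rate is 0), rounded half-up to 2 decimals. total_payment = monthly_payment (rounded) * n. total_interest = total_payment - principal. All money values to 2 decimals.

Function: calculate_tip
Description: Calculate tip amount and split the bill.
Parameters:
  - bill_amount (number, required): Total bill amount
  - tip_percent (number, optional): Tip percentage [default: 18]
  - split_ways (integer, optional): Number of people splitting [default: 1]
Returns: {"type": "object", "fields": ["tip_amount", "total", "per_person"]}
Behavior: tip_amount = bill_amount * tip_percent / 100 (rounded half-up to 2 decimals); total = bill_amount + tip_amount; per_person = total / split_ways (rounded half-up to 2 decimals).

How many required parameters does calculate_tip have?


Parameters of calculate_tip: bill_amount (required), tip_percent (optional), split_ways (optional)
Required count:
1


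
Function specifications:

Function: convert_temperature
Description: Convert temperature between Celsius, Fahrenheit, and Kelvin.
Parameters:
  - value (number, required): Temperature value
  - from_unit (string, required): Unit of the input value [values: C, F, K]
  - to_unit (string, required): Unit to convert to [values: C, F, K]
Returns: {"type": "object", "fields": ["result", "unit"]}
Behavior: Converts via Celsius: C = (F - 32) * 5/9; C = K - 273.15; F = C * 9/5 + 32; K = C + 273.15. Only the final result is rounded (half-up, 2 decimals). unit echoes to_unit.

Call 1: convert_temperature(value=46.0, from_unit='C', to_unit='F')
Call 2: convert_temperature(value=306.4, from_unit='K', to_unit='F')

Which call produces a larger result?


Call 1:
  Input already in C: 46
  To F: 46 * 9/5 + 32 = 114.8
  Round to 2 decimals: 114.8
  -> 114.8 F
Call 2:
  To C: 306.4 - 273.15 = 33.25
  To F: 33.25 * 9/5 + 32 = 91.85
  Round to 2 decimals: 91.85
  -> 91.85 F
Call 1 (114.8 F)


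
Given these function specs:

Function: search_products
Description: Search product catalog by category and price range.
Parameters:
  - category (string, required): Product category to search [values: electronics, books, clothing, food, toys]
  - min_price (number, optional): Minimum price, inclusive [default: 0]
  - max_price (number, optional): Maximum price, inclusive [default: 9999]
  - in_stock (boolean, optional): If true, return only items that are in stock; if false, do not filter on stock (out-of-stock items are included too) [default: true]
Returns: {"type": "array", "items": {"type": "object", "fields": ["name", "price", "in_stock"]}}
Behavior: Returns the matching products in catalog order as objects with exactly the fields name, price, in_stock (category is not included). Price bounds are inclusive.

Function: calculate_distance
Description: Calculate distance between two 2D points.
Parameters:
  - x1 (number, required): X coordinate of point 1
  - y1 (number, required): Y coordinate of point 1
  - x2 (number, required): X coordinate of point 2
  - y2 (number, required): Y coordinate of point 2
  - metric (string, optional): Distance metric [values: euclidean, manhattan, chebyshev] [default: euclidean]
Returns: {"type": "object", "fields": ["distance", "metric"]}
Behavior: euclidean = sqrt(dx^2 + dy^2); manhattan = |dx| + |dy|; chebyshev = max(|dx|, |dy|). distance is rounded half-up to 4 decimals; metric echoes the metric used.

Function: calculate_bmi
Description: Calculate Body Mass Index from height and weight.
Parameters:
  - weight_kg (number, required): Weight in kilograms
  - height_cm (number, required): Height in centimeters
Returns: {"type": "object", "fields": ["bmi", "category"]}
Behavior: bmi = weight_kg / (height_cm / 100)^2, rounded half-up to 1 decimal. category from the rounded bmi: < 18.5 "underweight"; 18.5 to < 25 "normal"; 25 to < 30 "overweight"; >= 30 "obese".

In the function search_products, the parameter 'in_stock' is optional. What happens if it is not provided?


The search_products spec declares:
  - in_stock (boolean, optional): If true, return only items that are in stock; if false, do not filter on stock (out-of-stock items are included too) [default: true]
It defaults to true


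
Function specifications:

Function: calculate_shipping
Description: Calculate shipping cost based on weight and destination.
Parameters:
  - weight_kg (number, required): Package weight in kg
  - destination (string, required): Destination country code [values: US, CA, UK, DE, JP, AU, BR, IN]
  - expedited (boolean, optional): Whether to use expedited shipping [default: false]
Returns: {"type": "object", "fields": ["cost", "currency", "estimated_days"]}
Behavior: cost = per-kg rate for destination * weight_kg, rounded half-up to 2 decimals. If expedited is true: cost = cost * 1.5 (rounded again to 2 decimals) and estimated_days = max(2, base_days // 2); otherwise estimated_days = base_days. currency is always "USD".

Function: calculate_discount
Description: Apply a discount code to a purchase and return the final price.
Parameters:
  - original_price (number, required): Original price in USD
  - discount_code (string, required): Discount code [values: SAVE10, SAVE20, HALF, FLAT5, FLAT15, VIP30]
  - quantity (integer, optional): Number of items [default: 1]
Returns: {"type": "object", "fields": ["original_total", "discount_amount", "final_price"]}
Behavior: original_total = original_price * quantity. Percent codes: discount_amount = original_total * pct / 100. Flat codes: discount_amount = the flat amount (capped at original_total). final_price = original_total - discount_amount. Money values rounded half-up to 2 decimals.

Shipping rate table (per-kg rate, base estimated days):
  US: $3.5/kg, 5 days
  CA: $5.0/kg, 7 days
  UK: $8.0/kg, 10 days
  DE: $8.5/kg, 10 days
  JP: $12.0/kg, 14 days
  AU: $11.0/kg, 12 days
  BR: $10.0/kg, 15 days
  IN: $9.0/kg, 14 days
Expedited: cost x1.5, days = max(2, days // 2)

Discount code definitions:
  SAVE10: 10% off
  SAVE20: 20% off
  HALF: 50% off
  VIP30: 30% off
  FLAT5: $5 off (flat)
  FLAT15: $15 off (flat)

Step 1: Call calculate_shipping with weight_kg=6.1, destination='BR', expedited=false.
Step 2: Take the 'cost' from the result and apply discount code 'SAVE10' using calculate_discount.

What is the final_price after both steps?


Step 1: calculate_shipping(weight_kg=6.1, destination=BR, expedited=false)
  Rate for BR: $10.0/kg, base 15 days
  cost = 10.0 * 6.1 = 61 -> 61.00
  expedited not set/false: estimated_days = 15
  -> cost = 61.00 USD
Step 2: calculate_discount(original_price=61.0, discount_code=SAVE10, quantity=1)
  original_total = 61.0 * 1 = 61.00
  SAVE10 = 10% off: discount_amount = 61.00 * 10/100 = 6.1 -> 6.10
  final_price = 61.00 - 6.10 = 54.90
  -> final_price = 54.90
$54.90


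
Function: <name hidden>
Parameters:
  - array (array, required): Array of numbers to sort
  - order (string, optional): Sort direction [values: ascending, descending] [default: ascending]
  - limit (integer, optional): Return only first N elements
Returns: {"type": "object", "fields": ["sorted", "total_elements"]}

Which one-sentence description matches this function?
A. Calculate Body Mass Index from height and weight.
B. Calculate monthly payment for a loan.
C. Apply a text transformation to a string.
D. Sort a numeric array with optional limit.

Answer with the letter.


Parameters array, order, limit and return ["sorted", "total_elements"] fit: Sort a numeric array with optional limit.
D


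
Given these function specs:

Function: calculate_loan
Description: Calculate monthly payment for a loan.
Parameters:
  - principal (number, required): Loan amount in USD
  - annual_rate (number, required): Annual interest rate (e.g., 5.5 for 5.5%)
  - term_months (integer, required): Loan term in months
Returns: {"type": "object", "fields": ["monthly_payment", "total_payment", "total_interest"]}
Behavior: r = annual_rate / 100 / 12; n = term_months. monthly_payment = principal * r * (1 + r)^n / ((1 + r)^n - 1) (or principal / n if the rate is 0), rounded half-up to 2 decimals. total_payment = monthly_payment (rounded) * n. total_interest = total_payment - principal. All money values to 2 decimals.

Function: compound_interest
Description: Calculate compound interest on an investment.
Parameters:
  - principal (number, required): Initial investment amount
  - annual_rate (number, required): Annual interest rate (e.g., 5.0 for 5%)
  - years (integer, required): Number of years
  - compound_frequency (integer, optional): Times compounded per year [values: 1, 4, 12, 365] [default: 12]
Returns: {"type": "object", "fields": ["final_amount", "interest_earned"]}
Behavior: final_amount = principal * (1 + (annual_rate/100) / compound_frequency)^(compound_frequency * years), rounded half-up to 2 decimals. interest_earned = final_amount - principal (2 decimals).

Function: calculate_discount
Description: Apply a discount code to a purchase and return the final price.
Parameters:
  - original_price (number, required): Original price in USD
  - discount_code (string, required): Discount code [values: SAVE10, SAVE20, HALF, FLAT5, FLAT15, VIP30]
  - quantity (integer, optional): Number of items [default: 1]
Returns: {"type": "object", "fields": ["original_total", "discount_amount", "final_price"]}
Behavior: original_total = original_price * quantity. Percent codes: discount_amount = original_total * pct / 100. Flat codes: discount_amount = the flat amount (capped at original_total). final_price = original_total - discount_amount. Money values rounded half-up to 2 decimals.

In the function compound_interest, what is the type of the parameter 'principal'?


The compound_interest spec declares:
  - principal (number, required): Initial investment amount
Type:
number


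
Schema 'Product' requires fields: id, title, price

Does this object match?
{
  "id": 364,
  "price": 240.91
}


Checking required fields...
Missing: title
Invalid - missing required field 'title'


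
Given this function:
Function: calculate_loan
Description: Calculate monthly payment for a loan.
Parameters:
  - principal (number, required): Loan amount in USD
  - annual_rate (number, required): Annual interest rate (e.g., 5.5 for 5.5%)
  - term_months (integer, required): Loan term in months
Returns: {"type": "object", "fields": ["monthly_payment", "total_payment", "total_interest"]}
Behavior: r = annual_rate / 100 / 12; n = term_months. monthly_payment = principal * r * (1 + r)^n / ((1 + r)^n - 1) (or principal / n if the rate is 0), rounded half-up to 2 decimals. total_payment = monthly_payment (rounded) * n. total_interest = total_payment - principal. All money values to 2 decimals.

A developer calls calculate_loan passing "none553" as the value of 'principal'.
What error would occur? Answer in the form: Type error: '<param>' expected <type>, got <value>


Spec: 'principal' is declared as number; "none553" is a string.
Type error: 'principal' expected number, got "none553"


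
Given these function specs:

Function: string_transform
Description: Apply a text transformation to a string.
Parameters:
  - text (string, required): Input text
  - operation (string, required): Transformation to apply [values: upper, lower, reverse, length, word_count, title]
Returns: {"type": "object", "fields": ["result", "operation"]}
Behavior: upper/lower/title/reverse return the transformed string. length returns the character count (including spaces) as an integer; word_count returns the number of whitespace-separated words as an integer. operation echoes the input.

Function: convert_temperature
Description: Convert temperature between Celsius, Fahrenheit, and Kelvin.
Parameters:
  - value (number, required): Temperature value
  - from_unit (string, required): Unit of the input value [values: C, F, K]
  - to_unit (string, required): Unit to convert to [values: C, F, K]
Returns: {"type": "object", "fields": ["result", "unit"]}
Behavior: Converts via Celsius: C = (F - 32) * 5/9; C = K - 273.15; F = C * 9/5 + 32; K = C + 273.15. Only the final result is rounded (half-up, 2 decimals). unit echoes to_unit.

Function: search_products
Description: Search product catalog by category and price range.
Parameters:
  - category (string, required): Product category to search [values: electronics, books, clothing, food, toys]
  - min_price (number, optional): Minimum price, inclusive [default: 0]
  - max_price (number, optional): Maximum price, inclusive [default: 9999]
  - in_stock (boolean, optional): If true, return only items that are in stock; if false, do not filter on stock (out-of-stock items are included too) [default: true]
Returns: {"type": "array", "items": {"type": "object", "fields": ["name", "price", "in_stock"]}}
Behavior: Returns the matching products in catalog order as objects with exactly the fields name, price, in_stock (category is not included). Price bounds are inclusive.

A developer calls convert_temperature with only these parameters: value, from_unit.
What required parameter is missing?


Required parameters: value, from_unit, to_unit
Provided: value, from_unit
Missing: to_unit
to_unit


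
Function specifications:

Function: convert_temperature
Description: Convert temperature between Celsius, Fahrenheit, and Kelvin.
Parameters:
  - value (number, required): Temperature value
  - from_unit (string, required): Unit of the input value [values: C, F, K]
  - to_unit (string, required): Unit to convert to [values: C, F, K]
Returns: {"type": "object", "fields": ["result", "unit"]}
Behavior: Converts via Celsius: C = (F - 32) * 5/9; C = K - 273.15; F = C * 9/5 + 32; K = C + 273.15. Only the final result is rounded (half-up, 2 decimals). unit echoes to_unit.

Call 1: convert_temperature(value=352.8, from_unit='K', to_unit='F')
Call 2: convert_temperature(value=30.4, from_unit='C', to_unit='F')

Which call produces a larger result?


Call 1:
  To C: 352.8 - 273.15 = 79.65
  To F: 79.65 * 9/5 + 32 = 175.37
  Round to 2 decimals: 175.37
  -> 175.37 F
Call 2:
  Input already in C: 30.4
  To F: 30.4 * 9/5 + 32 = 86.72
  Round to 2 decimals: 86.72
  -> 86.72 F
Call 1 (175.37 F)


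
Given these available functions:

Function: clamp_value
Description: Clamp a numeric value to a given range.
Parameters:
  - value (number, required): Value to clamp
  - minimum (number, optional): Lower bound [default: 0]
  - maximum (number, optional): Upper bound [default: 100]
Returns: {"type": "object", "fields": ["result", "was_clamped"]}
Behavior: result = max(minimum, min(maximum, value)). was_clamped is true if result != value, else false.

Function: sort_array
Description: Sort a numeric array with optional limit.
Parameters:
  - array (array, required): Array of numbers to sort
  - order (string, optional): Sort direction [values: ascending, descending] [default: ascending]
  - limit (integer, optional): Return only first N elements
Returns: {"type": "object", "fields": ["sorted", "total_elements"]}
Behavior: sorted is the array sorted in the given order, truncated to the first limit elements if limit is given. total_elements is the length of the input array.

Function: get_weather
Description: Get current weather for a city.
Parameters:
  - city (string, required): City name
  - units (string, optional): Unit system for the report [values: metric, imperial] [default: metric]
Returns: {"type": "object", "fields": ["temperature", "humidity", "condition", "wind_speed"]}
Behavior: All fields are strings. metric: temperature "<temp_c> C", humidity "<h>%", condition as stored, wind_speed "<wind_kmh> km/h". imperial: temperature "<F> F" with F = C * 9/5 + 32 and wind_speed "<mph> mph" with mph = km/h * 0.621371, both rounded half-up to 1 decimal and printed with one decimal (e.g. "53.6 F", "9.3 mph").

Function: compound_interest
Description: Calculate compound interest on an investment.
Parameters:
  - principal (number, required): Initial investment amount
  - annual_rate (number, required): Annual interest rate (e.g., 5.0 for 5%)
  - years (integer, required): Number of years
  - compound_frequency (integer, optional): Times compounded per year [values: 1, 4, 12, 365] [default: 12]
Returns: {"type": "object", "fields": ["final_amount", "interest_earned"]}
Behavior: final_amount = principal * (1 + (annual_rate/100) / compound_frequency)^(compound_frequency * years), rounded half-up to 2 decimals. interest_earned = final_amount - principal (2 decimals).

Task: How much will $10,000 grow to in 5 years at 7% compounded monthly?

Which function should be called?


The task needs a function whose description is: Calculate compound interest on an investment.
compound_interest


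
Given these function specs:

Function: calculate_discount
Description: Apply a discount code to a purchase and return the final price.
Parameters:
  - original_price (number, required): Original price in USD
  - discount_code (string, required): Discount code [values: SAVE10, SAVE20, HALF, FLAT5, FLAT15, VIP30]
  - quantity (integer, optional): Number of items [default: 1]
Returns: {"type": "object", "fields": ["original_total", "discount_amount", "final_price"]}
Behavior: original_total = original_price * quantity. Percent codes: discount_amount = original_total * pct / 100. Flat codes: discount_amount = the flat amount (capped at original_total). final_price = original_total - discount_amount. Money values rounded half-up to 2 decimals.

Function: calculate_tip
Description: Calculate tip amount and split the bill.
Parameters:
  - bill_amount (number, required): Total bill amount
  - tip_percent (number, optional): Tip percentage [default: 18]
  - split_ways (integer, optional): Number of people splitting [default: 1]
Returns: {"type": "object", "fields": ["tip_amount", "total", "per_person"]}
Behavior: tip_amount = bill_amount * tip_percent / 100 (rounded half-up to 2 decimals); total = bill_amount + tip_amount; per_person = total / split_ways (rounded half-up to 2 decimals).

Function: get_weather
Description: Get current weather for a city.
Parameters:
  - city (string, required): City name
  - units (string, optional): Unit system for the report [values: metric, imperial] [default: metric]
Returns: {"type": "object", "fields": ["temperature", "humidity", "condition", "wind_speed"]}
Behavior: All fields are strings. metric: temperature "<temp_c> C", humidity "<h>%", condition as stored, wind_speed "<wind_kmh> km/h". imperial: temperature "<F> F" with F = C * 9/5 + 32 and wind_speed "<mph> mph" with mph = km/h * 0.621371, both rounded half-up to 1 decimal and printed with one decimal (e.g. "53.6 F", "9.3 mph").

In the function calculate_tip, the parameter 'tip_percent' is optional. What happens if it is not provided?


The calculate_tip spec declares:
  - tip_percent (number, optional): Tip percentage [default: 18]
It defaults to 18


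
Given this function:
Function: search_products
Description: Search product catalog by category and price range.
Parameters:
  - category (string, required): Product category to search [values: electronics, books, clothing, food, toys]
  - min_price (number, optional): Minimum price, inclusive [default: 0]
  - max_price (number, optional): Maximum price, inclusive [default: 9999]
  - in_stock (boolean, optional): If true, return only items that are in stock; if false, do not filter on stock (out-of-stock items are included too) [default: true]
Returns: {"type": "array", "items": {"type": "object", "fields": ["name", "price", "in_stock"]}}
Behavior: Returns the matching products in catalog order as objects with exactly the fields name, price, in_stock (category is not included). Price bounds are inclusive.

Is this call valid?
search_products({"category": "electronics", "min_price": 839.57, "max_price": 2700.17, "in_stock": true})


Checking all required parameters present and types match... All valid.
Valid


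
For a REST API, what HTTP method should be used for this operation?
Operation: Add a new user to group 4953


GET = read, POST = create, PUT = update/replace, DELETE = remove
This operation is a create.
POST


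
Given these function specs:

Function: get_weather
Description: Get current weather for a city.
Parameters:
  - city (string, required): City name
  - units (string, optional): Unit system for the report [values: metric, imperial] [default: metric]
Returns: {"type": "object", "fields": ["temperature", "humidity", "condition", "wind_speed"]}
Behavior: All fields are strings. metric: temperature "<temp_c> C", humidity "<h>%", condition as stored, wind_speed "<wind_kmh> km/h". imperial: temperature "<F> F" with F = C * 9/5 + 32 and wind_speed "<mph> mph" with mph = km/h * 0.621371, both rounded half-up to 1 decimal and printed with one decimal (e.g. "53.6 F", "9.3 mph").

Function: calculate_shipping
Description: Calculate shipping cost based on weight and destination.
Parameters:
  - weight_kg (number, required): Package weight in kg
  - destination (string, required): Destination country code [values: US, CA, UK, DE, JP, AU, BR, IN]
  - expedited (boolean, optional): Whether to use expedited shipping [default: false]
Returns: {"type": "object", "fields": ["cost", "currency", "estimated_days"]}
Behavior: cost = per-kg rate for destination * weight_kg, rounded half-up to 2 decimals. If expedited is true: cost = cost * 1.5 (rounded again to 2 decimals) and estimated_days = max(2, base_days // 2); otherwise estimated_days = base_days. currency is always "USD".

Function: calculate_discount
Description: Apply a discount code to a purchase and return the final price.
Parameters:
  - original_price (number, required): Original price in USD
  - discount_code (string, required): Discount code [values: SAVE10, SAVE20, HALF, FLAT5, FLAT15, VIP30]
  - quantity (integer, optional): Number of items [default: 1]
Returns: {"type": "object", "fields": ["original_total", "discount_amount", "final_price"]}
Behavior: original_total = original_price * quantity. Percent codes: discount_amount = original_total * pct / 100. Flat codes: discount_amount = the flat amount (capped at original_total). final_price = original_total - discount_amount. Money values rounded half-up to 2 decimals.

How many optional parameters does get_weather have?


Parameters of get_weather: city (required), units (optional)
Optional count:
1


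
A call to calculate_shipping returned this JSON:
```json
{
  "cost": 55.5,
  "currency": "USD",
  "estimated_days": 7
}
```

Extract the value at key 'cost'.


55.5


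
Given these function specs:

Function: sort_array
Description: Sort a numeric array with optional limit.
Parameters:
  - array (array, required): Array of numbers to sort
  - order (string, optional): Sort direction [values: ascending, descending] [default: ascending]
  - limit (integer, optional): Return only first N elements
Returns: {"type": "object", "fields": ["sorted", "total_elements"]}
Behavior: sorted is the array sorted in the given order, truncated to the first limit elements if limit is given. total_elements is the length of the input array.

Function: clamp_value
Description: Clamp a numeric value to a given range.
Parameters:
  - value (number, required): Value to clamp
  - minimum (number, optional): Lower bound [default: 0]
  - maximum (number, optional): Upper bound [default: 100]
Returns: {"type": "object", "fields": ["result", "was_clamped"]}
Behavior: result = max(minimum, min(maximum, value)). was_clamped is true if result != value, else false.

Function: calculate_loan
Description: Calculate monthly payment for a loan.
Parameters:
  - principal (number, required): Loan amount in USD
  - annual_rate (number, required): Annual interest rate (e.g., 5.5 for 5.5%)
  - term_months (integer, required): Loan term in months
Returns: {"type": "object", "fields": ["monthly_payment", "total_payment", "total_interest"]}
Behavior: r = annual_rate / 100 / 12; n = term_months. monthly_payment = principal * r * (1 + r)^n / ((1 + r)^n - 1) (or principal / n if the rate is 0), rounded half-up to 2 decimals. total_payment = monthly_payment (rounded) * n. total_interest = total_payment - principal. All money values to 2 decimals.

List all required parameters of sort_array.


Parameters of sort_array and their required/optional flag:
  array: required
  order: optional
  limit: optional
array


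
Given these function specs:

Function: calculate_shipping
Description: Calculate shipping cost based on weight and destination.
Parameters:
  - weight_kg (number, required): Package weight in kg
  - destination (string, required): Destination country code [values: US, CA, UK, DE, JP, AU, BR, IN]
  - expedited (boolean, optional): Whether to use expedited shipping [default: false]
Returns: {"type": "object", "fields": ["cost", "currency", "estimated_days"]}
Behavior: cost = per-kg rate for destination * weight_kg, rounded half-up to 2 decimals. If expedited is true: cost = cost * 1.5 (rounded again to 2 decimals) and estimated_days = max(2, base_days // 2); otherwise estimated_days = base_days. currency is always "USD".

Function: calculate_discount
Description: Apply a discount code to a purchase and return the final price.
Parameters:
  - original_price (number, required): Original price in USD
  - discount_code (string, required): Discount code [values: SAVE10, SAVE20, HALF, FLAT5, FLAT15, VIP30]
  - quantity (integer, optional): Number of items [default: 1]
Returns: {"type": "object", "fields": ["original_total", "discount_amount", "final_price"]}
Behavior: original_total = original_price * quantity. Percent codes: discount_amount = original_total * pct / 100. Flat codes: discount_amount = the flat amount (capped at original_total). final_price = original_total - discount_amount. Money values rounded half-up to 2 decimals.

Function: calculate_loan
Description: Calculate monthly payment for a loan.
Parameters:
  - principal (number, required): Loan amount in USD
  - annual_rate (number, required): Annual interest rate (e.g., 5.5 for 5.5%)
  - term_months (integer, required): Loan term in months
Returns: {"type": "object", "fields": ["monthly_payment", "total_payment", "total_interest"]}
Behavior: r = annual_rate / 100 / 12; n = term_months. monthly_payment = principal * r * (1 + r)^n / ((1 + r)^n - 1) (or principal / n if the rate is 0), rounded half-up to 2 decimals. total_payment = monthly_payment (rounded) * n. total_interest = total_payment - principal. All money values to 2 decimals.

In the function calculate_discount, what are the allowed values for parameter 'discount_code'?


The calculate_discount spec declares:
  - discount_code (string, required): Discount code [values: SAVE10, SAVE20, HALF, FLAT5, FLAT15, VIP30]
Allowed values:
SAVE10, SAVE20, HALF, FLAT5, FLAT15, VIP30


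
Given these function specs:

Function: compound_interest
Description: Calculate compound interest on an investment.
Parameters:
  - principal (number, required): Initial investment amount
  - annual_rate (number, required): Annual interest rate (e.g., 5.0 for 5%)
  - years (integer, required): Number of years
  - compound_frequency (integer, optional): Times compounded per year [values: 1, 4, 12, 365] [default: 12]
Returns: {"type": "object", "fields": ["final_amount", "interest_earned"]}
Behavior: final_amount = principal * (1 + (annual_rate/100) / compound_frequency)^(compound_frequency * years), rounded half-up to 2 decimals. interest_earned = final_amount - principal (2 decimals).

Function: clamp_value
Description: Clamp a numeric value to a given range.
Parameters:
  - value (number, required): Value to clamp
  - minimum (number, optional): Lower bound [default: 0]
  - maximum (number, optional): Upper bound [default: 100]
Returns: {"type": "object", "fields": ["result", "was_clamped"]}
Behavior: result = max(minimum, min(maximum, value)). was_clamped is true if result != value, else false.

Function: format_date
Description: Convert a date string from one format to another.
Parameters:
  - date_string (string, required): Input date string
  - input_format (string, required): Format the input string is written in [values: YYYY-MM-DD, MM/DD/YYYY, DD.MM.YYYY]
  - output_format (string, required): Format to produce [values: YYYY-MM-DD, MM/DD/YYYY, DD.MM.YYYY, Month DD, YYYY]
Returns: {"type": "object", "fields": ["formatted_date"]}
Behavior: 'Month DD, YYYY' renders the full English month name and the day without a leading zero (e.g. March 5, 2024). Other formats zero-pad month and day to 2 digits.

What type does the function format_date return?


The format_date spec declares Returns: {"type": "object", "fields": ["formatted_date"]}
Type:
object


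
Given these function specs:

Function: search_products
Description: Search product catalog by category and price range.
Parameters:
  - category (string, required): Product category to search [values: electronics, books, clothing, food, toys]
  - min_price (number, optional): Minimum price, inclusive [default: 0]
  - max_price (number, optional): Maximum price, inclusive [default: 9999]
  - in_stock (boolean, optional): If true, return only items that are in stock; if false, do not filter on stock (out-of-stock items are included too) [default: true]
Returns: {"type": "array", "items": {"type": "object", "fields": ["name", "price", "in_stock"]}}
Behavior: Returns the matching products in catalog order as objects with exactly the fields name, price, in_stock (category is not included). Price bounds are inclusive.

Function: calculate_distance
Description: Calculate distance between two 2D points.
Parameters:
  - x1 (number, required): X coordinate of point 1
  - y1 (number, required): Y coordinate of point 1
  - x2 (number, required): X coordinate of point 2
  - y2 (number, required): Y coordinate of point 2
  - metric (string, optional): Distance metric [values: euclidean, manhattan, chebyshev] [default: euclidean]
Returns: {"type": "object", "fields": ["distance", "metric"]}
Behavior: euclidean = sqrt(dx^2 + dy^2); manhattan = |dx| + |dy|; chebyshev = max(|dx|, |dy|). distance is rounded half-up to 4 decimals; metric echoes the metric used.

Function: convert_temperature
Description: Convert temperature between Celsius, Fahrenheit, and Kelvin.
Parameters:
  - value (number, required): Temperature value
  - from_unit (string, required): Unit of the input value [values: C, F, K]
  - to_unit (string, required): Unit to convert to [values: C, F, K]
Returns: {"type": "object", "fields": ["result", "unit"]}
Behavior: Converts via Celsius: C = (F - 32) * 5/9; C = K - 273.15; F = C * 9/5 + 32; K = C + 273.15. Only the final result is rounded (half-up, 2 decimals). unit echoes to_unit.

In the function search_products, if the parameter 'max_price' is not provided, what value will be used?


The search_products spec declares:
  - max_price (number, optional): Maximum price, inclusive [default: 9999]
Default:
9999


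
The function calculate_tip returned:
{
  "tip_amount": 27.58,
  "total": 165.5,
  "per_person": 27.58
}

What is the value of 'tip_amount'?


27.58


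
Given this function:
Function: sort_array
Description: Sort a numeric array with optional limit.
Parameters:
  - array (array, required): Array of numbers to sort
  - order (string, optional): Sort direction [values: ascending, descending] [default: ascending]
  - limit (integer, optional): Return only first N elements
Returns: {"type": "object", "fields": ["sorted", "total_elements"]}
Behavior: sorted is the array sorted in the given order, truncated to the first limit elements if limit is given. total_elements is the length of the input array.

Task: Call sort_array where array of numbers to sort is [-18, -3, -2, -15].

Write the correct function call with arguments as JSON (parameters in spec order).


Mapping each described value to its parameter name:
  'Array of numbers to sort' -> array = [-18, -3, -2, -15]
sort_array({"array": [-18, -3, -2, -15]})


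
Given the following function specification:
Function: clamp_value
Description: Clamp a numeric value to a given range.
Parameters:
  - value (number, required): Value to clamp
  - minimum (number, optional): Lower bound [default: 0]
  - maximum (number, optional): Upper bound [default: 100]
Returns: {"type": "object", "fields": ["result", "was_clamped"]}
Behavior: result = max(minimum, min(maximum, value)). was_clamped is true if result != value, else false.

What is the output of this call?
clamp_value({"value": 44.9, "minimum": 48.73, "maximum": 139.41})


result = max(48.73, min(139.41, 44.9)) = max(48.73, 44.9) = 48.73
was_clamped = (48.73 != 44.9) = true
Output:
{"result": 48.73, "was_clamped": true}


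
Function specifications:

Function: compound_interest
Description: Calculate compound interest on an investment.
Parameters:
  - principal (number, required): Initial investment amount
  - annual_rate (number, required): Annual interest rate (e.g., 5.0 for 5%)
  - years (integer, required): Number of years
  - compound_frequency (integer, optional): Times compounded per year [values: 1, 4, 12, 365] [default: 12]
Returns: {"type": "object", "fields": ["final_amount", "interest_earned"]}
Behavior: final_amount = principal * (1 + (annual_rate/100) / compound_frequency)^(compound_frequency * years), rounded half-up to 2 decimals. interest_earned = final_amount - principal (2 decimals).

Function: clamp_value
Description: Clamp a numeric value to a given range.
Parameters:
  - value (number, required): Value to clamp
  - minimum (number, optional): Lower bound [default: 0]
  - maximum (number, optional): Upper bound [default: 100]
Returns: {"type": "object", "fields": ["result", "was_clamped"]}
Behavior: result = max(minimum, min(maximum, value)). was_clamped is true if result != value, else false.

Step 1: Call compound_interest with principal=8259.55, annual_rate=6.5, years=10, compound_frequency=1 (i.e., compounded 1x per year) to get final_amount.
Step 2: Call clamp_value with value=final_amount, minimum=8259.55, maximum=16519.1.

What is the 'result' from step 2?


Step 1: compound_interest
  rate per period = 6.5/100/1 = 0.065 (keep full precision); periods = 1 * 10 = 10
  (1 + 0.065)^10 = 1.87713747
  final_amount = 8259.55 * 1.87713747 = 15504.310751 -> 15504.31
  interest_earned = 15504.31 - 8259.55 = 7244.76
  -> final_amount = 15504.31
Step 2: clamp_value(value=15504.31, minimum=8259.55, maximum=16519.1)
  result = max(8259.55, min(16519.1, 15504.31)) = max(8259.55, 15504.31) = 15504.31
  was_clamped = (15504.31 != 15504.31) = false
  -> result = 15504.31
15504.31


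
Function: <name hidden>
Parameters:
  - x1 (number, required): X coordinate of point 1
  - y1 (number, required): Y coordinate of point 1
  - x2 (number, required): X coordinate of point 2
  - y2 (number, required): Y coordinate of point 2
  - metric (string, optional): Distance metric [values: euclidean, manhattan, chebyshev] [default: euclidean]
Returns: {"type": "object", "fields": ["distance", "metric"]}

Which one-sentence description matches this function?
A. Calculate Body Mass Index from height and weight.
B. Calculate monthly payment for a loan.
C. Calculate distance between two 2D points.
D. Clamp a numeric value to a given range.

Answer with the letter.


Parameters x1, y1, x2, y2, metric and return ["distance", "metric"] fit: Calculate distance between two 2D points.
C


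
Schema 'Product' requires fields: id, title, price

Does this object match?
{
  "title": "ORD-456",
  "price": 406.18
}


Checking required fields...
Missing: id
Invalid - missing required field 'id'


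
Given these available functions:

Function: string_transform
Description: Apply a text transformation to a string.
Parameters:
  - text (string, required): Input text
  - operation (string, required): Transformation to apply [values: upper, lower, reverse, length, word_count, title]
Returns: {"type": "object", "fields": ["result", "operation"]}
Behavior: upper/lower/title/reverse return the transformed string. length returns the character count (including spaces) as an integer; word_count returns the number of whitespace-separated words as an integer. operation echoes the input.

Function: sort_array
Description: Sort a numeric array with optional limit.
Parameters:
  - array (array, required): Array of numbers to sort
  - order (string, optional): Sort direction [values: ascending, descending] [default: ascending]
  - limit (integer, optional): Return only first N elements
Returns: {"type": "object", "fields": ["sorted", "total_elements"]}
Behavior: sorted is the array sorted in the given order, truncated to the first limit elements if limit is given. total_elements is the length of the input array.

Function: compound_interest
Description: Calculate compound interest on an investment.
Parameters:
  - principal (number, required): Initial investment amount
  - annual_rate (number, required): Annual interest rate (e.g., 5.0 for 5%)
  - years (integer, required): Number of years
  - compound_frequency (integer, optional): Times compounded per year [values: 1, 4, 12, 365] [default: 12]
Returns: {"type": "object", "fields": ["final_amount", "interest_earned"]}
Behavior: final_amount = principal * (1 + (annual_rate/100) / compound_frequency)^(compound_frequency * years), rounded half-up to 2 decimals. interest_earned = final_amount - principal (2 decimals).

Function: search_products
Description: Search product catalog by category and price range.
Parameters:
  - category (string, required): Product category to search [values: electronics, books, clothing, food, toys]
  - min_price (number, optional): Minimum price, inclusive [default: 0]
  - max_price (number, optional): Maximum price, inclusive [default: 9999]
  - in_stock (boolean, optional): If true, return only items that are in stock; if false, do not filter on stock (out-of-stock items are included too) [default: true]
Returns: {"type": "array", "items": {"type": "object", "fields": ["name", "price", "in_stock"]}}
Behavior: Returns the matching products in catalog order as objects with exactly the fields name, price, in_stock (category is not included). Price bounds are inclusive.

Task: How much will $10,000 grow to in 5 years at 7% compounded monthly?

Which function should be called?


The task needs a function whose description is: Calculate compound interest on an investment.
compound_interest
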